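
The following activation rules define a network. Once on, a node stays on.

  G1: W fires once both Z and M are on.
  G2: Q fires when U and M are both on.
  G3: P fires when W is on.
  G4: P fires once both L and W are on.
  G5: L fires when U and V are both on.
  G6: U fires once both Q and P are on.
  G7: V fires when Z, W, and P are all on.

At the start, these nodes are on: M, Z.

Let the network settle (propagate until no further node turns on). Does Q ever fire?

No

Q would need U and M (G2), but U never turns on.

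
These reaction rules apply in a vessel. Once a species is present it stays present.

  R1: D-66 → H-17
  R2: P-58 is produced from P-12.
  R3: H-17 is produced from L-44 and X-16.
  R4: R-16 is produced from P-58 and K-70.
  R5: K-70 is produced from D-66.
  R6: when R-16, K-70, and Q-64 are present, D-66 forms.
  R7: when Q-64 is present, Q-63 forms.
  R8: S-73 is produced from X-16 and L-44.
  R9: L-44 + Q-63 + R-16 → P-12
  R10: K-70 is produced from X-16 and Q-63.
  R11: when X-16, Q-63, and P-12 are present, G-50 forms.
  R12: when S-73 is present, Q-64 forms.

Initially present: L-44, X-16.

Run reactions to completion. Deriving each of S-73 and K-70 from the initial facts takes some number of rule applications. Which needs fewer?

S-73

S-73: X-16 and L-44 present → S-73 forms (R8). [1 rule application]
K-70: X-16 and L-44 present → S-73 forms (R8). S-73 present → Q-64 forms (R12). Q-64 present → Q-63 forms (R7). X-16 and Q-63 present → K-70 forms (R10). [4 rule applications]
S-73 needs fewer.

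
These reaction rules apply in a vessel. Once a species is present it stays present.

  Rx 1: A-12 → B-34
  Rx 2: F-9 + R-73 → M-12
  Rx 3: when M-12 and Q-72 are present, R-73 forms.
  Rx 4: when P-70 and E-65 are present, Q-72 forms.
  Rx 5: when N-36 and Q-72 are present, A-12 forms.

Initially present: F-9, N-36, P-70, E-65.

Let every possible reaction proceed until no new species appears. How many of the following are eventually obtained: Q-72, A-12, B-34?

P-70 and E-65 present → Q-72 forms (Rx 4).
N-36 and Q-72 present → A-12 forms (Rx 5).
A-12 present → B-34 forms (Rx 1).
Q-72: reached.
A-12: reached.
B-34: reached.
All 3 are reached.

3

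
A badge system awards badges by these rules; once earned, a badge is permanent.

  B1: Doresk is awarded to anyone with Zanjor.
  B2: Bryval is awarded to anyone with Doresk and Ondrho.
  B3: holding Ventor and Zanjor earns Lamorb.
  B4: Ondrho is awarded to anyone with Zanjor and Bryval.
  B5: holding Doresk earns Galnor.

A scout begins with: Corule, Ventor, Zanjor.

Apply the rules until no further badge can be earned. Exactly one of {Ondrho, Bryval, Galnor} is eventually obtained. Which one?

Galnor

With Zanjor, Doresk is earned (B1).
With Doresk, Galnor is earned (B5).
Ondrho would need Zanjor and Bryval (B4), but Bryval is never earned. Bryval would need Doresk and Ondrho (B2), but Ondrho is never earned.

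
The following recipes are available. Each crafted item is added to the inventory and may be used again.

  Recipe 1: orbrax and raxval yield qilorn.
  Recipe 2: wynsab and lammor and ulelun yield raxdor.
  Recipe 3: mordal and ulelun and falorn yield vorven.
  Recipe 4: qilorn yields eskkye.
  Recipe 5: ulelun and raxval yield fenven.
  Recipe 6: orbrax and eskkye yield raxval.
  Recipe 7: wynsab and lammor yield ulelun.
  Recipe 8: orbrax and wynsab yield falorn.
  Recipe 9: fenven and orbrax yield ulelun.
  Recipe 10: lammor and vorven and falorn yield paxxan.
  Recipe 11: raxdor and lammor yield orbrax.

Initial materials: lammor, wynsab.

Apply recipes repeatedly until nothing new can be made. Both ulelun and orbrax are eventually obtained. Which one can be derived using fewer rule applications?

ulelun

ulelun: wynsab and lammor → ulelun (Recipe 7). [1 rule application]
orbrax: Using Recipe 7, wynsab and lammor make ulelun. Using Recipe 2, wynsab, lammor, and ulelun make raxdor. Using Recipe 11, raxdor and lammor make orbrax. [3 rule applications]
ulelun needs fewer.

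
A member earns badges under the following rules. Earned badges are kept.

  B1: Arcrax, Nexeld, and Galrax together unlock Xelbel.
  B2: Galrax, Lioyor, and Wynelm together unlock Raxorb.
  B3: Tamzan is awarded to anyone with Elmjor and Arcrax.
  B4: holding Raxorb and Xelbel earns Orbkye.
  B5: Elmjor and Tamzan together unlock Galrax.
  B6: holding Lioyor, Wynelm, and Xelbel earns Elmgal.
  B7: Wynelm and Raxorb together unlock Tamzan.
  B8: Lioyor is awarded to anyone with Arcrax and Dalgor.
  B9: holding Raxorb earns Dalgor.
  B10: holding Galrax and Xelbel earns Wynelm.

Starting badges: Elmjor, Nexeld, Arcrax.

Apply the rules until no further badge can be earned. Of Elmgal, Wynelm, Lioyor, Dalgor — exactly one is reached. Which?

With Elmjor and Arcrax, Tamzan is earned (B3).
With Elmjor and Tamzan, Galrax is earned (B5).
With Arcrax, Nexeld, and Galrax, Xelbel is earned (B1).
With Galrax and Xelbel, Wynelm is earned (B10).
Lioyor would need Arcrax and Dalgor (B8), but Dalgor is never earned. Elmgal would need Lioyor, Wynelm, and Xelbel (B6), but Lioyor is never earned. Dalgor would need Raxorb (B9), but Raxorb is never earned.

Wynelm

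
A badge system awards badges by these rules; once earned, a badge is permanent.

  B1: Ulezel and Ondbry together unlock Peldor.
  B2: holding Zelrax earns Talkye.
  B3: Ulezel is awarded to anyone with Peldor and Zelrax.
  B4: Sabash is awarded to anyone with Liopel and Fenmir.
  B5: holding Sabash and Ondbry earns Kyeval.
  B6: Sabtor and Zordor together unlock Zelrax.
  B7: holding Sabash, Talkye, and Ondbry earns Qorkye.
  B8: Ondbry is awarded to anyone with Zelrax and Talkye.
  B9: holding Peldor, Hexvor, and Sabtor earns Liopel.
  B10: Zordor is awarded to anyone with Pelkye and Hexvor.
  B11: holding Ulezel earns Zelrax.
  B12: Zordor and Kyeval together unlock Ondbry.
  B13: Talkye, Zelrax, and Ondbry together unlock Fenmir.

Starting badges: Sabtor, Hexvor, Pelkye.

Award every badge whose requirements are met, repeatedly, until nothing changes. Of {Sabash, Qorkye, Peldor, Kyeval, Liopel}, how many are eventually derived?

Sabash would need Liopel and Fenmir (B4), but Liopel is never earned.
Qorkye would need Sabash, Talkye, and Ondbry (B7), but Sabash is never earned.
Peldor would need Ulezel and Ondbry (B1), but Ulezel is never earned.
Kyeval would need Sabash and Ondbry (B5), but Sabash is never earned.
Liopel would need Peldor, Hexvor, and Sabtor (B9), but Peldor is never earned.
None of the 5 are reached.

0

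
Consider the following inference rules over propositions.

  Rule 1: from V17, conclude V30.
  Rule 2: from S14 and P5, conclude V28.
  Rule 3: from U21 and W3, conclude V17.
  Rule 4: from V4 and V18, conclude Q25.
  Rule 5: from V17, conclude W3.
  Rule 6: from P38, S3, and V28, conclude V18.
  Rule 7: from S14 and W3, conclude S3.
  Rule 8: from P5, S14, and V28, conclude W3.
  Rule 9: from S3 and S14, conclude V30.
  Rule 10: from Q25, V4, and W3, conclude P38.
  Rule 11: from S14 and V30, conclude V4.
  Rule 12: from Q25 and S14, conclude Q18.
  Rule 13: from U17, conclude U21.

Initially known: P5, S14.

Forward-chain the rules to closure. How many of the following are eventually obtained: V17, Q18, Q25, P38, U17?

V17 would need U21 and W3 (Rule 3), but U21 is never established.
Q18 would need Q25 and S14 (Rule 12), but Q25 is never established.
Q25 would need V4 and V18 (Rule 4), but V18 is never established.
P38 would need Q25, V4, and W3 (Rule 10), but Q25 is never established.
No rule produces U17, and it is not given.
None of the 5 are reached.

0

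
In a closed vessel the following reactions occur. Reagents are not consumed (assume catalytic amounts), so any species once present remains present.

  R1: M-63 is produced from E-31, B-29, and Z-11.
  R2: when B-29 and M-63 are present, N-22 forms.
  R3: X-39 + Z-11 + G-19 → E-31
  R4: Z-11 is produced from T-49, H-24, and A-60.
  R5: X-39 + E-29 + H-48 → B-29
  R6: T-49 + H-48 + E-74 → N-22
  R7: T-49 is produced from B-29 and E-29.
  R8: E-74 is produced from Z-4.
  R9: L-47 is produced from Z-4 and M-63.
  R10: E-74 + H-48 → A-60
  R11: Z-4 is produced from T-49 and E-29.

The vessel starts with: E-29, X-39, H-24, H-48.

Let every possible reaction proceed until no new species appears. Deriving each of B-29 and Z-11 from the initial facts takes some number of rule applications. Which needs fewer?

B-29

B-29: X-39, E-29, and H-48 present → B-29 forms (R5). [1 rule application]
Z-11: X-39, E-29, and H-48 present → B-29 forms (R5). B-29 and E-29 present → T-49 forms (R7). T-49 and E-29 present → Z-4 forms (R11). Z-4 present → E-74 forms (R8). E-74 and H-48 present → A-60 forms (R10). T-49, H-24, and A-60 present → Z-11 forms (R4). [6 rule applications]
B-29 needs fewer.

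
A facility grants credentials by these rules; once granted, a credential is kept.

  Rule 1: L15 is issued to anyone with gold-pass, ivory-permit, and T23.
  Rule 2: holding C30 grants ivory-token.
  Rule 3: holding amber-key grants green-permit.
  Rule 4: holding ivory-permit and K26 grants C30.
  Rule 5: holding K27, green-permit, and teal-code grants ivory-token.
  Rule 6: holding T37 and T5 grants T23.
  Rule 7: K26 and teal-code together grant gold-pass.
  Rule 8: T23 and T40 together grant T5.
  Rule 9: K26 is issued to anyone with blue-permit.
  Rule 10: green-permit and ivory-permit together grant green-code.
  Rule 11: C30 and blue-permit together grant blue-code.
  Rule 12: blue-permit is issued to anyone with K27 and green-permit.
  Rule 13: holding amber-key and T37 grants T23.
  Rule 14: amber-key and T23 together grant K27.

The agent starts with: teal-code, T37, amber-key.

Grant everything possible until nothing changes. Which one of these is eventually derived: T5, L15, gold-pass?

Holding amber-key and T37 grants T23 (Rule 13).
Holding amber-key grants green-permit (Rule 3).
Holding amber-key and T23 grants K27 (Rule 14).
Holding K27 and green-permit grants blue-permit (Rule 12).
Holding blue-permit grants K26 (Rule 9).
Holding K26 and teal-code grants gold-pass (Rule 7).
L15 would need gold-pass, ivory-permit, and T23 (Rule 1), but ivory-permit is never granted. T5 would need T23 and T40 (Rule 8), but T40 is never granted.

gold-pass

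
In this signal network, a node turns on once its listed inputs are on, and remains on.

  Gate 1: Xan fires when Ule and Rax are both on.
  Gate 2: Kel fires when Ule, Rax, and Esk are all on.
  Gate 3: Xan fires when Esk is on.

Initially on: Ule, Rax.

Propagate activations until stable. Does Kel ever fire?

No

Kel would need Ule, Rax, and Esk (Gate 2), but Esk never turns on.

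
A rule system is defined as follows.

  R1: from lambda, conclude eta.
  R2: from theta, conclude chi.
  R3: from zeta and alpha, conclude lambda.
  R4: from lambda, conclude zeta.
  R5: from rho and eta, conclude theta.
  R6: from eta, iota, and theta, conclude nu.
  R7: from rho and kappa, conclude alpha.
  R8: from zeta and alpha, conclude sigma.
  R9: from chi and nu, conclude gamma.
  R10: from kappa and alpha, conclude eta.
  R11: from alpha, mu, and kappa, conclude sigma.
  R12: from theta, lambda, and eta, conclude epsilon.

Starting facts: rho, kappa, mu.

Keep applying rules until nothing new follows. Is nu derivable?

No

nu would need eta, iota, and theta (R6), but iota is never established.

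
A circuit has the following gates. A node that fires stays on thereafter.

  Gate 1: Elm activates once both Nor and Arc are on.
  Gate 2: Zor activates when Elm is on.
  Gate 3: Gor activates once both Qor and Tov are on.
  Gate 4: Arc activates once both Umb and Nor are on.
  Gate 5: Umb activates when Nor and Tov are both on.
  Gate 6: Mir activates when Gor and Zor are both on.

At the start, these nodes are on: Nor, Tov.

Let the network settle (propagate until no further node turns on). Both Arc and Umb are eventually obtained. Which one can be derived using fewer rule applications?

Umb: Nor and Tov are on, so Umb activates (Gate 5). [1 rule application]
Arc: Nor and Tov are on, so Umb activates (Gate 5). Umb and Nor are on, so Arc activates (Gate 4). [2 rule applications]
Umb needs fewer.

Umb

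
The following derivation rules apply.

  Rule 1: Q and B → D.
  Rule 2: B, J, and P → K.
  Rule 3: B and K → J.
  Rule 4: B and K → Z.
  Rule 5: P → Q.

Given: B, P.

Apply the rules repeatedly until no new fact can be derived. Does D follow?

P holds, so Q follows (Rule 5).
From Q and B, Rule 1 gives D.

Yes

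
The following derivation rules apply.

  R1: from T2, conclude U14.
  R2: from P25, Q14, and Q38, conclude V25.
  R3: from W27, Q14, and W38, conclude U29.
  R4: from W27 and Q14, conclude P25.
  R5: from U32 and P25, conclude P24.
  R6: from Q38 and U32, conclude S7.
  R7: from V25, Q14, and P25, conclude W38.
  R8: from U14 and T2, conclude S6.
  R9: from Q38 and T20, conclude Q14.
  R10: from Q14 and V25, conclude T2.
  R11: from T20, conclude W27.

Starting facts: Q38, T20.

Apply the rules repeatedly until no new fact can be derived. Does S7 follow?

No

S7 would need Q38 and U32 (R6), but U32 is never established.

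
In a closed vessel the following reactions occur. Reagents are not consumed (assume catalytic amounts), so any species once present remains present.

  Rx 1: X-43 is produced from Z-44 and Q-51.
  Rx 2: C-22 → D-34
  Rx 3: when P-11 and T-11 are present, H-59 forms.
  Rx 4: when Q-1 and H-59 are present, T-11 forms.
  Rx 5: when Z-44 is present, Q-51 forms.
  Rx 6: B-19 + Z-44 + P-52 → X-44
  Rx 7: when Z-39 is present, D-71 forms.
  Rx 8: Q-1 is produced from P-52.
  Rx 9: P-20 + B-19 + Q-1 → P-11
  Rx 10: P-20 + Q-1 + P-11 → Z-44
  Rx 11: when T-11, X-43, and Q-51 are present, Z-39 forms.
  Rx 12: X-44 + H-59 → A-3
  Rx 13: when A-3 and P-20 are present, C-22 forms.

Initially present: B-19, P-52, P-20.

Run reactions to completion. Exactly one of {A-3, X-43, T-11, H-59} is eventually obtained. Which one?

X-43

P-52 present → Q-1 forms (Rx 8).
P-20, B-19, and Q-1 present → P-11 forms (Rx 9).
P-20, Q-1, and P-11 present → Z-44 forms (Rx 10).
Z-44 present → Q-51 forms (Rx 5).
Z-44 and Q-51 present → X-43 forms (Rx 1).
T-11 would need Q-1 and H-59 (Rx 4), but H-59 never forms. H-59 would need P-11 and T-11 (Rx 3), but T-11 never forms. A-3 would need X-44 and H-59 (Rx 12), but H-59 never forms.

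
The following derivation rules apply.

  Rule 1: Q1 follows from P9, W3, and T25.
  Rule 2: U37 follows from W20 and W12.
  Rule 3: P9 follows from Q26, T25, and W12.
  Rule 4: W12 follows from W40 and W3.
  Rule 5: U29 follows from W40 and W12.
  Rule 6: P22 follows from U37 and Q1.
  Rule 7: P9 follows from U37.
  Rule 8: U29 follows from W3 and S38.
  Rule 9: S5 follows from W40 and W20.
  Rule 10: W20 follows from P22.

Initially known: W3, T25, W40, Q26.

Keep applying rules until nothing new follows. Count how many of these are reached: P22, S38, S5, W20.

0

P22 would need U37 and Q1 (Rule 6), but U37 is never established.
No rule produces S38, and it is not given.
S5 would need W40 and W20 (Rule 9), but W20 is never established.
W20 would need P22 (Rule 10), but P22 is never established.
None of the 4 are reached.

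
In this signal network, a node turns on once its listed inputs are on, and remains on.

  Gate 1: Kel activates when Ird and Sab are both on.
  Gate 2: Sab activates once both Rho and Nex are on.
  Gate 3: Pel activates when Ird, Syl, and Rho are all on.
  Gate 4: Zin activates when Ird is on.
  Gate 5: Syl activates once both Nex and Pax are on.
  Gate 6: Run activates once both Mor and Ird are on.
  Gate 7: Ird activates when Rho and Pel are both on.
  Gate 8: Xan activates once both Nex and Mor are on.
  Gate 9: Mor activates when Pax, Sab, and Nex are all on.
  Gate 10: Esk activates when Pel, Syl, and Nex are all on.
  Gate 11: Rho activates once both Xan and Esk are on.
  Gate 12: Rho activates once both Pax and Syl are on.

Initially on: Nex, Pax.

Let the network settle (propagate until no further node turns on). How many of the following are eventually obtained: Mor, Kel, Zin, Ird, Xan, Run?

2

Nex and Pax are on, so Syl activates (Gate 5).
Pax and Syl are on, so Rho activates (Gate 12).
Rho and Nex are on, so Sab activates (Gate 2).
Pax, Sab, and Nex are on, so Mor activates (Gate 9).
Nex and Mor are on, so Xan activates (Gate 8).
Mor: reached.
Kel would need Ird and Sab (Gate 1), but Ird never turns on.
Zin would need Ird (Gate 4), but Ird never turns on.
Ird would need Rho and Pel (Gate 7), but Pel never turns on.
Xan: reached.
Run would need Mor and Ird (Gate 6), but Ird never turns on.
Reached: Mor and Xan — 2 of the 6.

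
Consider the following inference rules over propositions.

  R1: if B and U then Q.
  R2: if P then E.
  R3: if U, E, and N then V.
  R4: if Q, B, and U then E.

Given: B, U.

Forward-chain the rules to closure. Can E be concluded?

B and U hold, so Q follows (R1).
From Q, B, and U, R4 gives E.

Yes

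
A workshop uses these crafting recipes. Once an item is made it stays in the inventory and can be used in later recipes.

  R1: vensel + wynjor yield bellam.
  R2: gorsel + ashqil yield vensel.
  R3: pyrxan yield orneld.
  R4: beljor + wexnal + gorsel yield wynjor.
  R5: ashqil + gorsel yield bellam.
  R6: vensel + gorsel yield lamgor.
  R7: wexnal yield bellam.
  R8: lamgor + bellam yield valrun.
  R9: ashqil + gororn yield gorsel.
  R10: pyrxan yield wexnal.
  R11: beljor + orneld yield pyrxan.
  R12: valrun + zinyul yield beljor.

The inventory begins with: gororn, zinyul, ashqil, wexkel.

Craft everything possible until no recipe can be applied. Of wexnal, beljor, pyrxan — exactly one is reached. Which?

ashqil + gororn → gorsel (R9).
gorsel + ashqil → vensel (R2).
ashqil + gorsel → bellam (R5).
Using R6, vensel and gorsel make lamgor.
lamgor + bellam → valrun (R8).
valrun + zinyul → beljor (R12).
wexnal would need pyrxan (R10), but pyrxan is never obtained. pyrxan would need beljor and orneld (R11), but orneld is never obtained.

beljor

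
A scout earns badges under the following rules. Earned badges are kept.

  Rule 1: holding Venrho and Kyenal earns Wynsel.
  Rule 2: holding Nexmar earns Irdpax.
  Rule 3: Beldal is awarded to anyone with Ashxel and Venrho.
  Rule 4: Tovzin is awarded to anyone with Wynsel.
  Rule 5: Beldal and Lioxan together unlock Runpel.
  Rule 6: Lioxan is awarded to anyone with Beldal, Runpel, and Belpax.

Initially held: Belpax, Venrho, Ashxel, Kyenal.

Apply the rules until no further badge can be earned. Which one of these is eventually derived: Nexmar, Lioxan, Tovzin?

With Venrho and Kyenal, Wynsel is earned (Rule 1).
With Wynsel, Tovzin is earned (Rule 4).
Lioxan would need Beldal, Runpel, and Belpax (Rule 6), but Runpel is never earned. No rule produces Nexmar, and it is not given.

Tovzin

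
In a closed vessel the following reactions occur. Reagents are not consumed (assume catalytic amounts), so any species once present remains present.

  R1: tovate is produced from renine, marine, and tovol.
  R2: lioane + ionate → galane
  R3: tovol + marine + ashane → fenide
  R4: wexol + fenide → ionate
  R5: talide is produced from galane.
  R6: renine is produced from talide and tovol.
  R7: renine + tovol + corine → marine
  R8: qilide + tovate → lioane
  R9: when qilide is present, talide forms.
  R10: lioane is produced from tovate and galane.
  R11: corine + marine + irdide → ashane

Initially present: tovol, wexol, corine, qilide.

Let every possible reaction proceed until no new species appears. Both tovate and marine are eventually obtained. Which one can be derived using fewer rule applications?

marine

marine: qilide present → talide forms (R9). talide and tovol present → renine forms (R6). renine, tovol, and corine present → marine forms (R7). [3 rule applications]
tovate: qilide present → talide forms (R9). talide and tovol present → renine forms (R6). renine, tovol, and corine present → marine forms (R7). renine, marine, and tovol present → tovate forms (R1). [4 rule applications]
marine needs fewer.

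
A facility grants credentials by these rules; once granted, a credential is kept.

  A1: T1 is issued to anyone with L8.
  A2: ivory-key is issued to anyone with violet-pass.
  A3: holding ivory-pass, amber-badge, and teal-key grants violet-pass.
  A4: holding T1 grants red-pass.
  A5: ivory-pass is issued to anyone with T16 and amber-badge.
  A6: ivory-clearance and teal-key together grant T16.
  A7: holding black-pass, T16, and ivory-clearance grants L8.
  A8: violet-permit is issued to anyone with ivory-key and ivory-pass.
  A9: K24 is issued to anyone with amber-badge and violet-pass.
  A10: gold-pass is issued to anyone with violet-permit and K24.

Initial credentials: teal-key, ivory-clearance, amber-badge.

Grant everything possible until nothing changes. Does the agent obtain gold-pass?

Yes

Holding ivory-clearance and teal-key grants T16 (A6).
Holding T16 and amber-badge grants ivory-pass (A5).
Holding ivory-pass, amber-badge, and teal-key grants violet-pass (A3).
Holding violet-pass grants ivory-key (A2).
Holding amber-badge and violet-pass grants K24 (A9).
Holding ivory-key and ivory-pass grants violet-permit (A8).
Holding violet-permit and K24 grants gold-pass (A10).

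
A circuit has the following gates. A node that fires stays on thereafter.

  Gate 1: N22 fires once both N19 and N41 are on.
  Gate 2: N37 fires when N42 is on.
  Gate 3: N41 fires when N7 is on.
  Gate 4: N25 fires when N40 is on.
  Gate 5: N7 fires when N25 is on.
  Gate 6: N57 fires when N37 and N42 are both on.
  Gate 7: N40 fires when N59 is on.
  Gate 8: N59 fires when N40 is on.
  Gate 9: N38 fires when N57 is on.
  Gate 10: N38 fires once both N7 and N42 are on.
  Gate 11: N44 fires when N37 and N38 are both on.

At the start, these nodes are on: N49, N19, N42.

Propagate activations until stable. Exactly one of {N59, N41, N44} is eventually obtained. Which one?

N44

Gate 2: N42 on → N37 on.
Gate 6: N37 and N42 on → N57 on.
N57 is on, so N38 fires (Gate 9).
Gate 11: N37 and N38 on → N44 on.
N41 would need N7 (Gate 3), but N7 never turns on. N59 would need N40 (Gate 8), but N40 never turns on.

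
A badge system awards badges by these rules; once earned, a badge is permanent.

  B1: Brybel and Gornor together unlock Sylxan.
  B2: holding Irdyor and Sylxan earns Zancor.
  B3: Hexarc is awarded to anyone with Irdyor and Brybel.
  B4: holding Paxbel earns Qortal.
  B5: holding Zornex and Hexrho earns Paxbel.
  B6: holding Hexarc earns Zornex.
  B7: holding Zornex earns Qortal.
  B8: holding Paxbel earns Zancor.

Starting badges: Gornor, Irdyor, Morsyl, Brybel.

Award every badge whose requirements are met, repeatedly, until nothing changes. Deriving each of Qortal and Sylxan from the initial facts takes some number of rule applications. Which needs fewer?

Sylxan

Sylxan: With Brybel and Gornor, Sylxan is earned (B1). [1 rule application]
Qortal: With Irdyor and Brybel, Hexarc is earned (B3). With Hexarc, Zornex is earned (B6). With Zornex, Qortal is earned (B7). [3 rule applications]
Sylxan needs fewer.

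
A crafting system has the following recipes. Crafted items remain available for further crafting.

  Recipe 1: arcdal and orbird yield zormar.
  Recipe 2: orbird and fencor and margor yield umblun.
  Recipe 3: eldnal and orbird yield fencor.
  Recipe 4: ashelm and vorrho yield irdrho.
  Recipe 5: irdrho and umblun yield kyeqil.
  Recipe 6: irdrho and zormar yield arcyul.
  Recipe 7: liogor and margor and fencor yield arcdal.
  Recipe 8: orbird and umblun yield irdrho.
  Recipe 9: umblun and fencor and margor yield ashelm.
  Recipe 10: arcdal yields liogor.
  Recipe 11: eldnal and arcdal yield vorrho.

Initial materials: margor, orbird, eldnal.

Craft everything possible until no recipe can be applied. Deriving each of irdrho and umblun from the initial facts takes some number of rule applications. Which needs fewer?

umblun

umblun: Using Recipe 3, eldnal and orbird make fencor. Using Recipe 2, orbird, fencor, and margor make umblun. [2 rule applications]
irdrho: Using Recipe 3, eldnal and orbird make fencor. Using Recipe 2, orbird, fencor, and margor make umblun. orbird and umblun → irdrho (Recipe 8). [3 rule applications]
umblun needs fewer.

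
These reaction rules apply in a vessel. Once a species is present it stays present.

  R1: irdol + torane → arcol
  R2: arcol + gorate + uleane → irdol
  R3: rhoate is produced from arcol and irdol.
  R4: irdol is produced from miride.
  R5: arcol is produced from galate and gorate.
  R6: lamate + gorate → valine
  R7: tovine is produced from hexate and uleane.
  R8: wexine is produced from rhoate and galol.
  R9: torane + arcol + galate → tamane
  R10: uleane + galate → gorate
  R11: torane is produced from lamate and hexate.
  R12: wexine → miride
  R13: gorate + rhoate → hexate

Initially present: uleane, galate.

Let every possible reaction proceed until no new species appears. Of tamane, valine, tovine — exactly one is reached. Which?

tovine

uleane and galate present → gorate forms (R10).
galate and gorate present → arcol forms (R5).
arcol, gorate, and uleane present → irdol forms (R2).
arcol and irdol present → rhoate forms (R3).
gorate and rhoate present → hexate forms (R13).
hexate and uleane present → tovine forms (R7).
valine would need lamate and gorate (R6), but lamate never forms. tamane would need torane, arcol, and galate (R9), but torane never forms.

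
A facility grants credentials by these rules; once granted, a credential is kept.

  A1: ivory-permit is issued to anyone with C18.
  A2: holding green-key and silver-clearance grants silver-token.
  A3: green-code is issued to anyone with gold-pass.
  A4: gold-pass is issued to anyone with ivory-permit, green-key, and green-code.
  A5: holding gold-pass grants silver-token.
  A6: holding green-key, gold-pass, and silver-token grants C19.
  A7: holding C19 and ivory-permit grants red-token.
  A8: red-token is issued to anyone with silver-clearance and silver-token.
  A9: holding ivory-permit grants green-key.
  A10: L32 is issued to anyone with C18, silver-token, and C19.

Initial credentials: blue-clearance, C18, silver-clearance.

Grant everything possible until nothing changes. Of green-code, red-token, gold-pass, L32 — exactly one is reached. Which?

Holding C18 grants ivory-permit (A1).
Holding ivory-permit grants green-key (A9).
Holding green-key and silver-clearance grants silver-token (A2).
Holding silver-clearance and silver-token grants red-token (A8).
green-code would need gold-pass (A3), but gold-pass is never granted. L32 would need C18, silver-token, and C19 (A10), but C19 is never granted. gold-pass would need ivory-permit, green-key, and green-code (A4), but green-code is never granted.

red-token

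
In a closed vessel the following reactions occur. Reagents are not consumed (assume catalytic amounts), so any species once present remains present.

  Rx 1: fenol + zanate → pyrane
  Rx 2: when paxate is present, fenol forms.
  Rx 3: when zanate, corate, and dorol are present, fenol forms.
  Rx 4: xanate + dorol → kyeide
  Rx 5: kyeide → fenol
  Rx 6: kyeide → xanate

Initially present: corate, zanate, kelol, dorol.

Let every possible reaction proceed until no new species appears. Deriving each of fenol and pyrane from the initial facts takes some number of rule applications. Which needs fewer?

fenol: zanate, corate, and dorol present → fenol forms (Rx 3). [1 rule application]
pyrane: zanate, corate, and dorol present → fenol forms (Rx 3). fenol and zanate present → pyrane forms (Rx 1). [2 rule applications]
fenol needs fewer.

fenol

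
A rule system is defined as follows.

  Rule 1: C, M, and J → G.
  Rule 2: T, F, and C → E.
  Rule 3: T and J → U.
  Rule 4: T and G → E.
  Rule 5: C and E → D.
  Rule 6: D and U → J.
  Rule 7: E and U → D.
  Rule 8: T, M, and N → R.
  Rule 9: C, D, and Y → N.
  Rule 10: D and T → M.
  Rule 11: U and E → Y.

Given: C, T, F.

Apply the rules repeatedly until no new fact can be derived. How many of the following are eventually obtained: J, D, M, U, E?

3

T, F, and C hold, so E follows (Rule 2).
C and E hold, so D follows (Rule 5).
D and T hold, so M follows (Rule 10).
J would need D and U (Rule 6), but U is never established.
D: reached.
M: reached.
U would need T and J (Rule 3), but J is never established.
E: reached.
Reached: D, M, and E — 3 of the 5.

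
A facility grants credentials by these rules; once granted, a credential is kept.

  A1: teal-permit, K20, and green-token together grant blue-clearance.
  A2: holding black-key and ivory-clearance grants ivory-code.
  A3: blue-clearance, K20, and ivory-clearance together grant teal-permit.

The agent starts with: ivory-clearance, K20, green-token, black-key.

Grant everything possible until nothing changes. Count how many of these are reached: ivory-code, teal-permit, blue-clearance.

Holding black-key and ivory-clearance grants ivory-code (A2).
ivory-code: reached.
teal-permit would need blue-clearance, K20, and ivory-clearance (A3), but blue-clearance is never granted.
blue-clearance would need teal-permit, K20, and green-token (A1), but teal-permit is never granted.
Reached: ivory-code — 1 of the 3.

1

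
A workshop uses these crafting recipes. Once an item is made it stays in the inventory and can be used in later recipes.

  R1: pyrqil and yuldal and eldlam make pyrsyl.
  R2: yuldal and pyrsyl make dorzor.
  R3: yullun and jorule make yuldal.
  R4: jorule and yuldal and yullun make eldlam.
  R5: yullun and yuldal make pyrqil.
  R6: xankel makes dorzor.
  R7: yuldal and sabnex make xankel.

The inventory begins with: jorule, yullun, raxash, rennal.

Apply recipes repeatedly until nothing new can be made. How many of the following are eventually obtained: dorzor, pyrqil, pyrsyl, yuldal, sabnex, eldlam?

5

yullun and jorule → yuldal (R3).
Using R5, yullun and yuldal make pyrqil.
jorule and yuldal and yullun → eldlam (R4).
Using R1, pyrqil, yuldal, and eldlam make pyrsyl.
yuldal and pyrsyl → dorzor (R2).
dorzor: reached.
pyrqil: reached.
pyrsyl: reached.
yuldal: reached.
No rule produces sabnex, and it is not given.
eldlam: reached.
Reached: dorzor, pyrqil, pyrsyl, yuldal, and eldlam — 5 of the 6.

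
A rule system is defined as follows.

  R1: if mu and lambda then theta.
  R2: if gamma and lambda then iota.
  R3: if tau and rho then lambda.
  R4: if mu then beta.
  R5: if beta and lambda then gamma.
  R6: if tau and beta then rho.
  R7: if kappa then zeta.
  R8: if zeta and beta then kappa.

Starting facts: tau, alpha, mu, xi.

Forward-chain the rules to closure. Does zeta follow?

zeta would need kappa (R7), but kappa is never established.

No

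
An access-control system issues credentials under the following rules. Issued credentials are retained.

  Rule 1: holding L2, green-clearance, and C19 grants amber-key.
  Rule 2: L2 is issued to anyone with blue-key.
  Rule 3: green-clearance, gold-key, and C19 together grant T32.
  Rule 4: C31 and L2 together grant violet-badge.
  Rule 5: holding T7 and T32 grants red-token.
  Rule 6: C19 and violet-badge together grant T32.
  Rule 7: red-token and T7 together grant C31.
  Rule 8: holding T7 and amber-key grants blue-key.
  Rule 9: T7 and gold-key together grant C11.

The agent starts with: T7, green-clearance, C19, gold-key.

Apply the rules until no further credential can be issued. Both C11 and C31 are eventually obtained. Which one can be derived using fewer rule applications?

C11

C11: Holding T7 and gold-key grants C11 (Rule 9). [1 rule application]
C31: Holding green-clearance, gold-key, and C19 grants T32 (Rule 3). Holding T7 and T32 grants red-token (Rule 5). Holding red-token and T7 grants C31 (Rule 7). [3 rule applications]
C11 needs fewer.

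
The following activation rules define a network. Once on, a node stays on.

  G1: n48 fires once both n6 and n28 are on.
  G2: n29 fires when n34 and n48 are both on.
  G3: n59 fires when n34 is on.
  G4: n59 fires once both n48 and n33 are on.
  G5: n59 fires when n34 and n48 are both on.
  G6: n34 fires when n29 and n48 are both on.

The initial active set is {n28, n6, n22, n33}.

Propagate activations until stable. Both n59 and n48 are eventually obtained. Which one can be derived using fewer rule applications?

n48

n48: n6 and n28 are on, so n48 fires (G1). [1 rule application]
n59: G1: n6 and n28 on → n48 on. n48 and n33 are on, so n59 fires (G4). [2 rule applications]
n48 needs fewer.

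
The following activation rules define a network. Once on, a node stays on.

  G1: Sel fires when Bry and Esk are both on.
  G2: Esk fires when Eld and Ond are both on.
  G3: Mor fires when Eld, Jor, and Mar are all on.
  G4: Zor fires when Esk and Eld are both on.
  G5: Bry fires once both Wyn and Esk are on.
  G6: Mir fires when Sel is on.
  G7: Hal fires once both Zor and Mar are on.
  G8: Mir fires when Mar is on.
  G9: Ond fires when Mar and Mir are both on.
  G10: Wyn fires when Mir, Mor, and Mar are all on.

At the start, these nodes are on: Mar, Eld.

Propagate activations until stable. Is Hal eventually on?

Yes

G8: Mar on → Mir on.
Mar and Mir are on, so Ond fires (G9).
G2: Eld and Ond on → Esk on.
G4: Esk and Eld on → Zor on.
G7: Zor and Mar on → Hal on.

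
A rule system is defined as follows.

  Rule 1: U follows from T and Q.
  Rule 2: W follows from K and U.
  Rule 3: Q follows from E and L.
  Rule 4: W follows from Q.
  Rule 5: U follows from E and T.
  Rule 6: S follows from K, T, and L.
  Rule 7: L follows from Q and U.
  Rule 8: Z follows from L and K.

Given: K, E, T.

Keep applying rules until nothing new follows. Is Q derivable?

Q would need E and L (Rule 3), but L is never established.

No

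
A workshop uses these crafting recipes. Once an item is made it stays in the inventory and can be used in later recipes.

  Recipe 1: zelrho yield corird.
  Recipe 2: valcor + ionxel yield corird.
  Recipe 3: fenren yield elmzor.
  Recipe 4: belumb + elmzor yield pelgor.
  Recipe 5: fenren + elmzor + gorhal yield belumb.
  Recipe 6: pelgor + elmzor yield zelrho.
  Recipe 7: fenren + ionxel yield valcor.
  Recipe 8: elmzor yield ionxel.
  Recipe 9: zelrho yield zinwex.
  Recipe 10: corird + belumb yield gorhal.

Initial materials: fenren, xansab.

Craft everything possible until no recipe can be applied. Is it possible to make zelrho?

zelrho would need pelgor and elmzor (Recipe 6), but pelgor is never obtained.

No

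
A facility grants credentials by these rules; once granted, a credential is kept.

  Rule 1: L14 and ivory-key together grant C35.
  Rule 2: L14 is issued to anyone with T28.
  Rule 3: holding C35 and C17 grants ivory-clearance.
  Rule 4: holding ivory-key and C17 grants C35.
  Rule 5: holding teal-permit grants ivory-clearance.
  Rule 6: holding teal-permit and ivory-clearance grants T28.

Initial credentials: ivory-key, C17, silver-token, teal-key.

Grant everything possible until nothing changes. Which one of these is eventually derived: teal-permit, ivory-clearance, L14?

ivory-clearance

Holding ivory-key and C17 grants C35 (Rule 4).
Holding C35 and C17 grants ivory-clearance (Rule 3).
L14 would need T28 (Rule 2), but T28 is never granted. No rule produces teal-permit, and it is not given.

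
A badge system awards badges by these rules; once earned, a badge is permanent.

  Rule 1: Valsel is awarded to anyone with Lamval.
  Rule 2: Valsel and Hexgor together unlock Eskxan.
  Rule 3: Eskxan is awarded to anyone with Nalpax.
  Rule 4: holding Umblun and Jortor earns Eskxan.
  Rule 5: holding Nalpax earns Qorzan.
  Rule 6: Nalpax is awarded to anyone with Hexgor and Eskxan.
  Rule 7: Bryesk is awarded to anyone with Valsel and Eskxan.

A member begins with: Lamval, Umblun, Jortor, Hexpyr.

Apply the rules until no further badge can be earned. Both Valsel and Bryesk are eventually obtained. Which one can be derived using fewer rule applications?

Valsel

Valsel: With Lamval, Valsel is earned (Rule 1). [1 rule application]
Bryesk: With Lamval, Valsel is earned (Rule 1). With Umblun and Jortor, Eskxan is earned (Rule 4). With Valsel and Eskxan, Bryesk is earned (Rule 7). [3 rule applications]
Valsel needs fewer.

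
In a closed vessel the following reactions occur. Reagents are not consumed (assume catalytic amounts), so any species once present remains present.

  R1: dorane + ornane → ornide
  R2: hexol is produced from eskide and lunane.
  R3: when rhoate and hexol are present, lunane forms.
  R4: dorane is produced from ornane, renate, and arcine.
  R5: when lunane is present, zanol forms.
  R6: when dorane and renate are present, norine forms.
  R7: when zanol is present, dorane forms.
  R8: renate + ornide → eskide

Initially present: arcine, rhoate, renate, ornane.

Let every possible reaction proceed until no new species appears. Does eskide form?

Yes

ornane, renate, and arcine present → dorane forms (R4).
dorane and ornane present → ornide forms (R1).
renate and ornide present → eskide forms (R8).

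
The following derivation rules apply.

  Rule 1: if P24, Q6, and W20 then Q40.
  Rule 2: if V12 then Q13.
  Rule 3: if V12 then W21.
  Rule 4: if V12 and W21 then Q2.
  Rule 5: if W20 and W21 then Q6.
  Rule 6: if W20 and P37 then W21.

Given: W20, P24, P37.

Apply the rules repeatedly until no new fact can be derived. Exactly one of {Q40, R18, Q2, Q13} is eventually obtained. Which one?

Q40

W20 and P37 hold, so W21 follows (Rule 6).
W20 and W21 hold, so Q6 follows (Rule 5).
From P24, Q6, and W20, Rule 1 gives Q40.
Q13 would need V12 (Rule 2), but V12 is never established. Q2 would need V12 and W21 (Rule 4), but V12 is never established. No rule produces R18, and it is not given.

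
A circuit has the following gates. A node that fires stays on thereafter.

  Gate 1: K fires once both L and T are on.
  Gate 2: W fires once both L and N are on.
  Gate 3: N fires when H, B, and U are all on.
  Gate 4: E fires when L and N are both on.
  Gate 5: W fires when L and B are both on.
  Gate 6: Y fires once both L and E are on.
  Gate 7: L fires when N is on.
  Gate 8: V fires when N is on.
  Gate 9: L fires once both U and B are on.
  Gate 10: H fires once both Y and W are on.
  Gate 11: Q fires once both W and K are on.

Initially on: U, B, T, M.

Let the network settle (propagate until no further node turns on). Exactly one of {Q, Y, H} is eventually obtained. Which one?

U and B are on, so L fires (Gate 9).
Gate 1: L and T on → K on.
Gate 5: L and B on → W on.
W and K are on, so Q fires (Gate 11).
H would need Y and W (Gate 10), but Y never turns on. Y would need L and E (Gate 6), but E never turns on.

Q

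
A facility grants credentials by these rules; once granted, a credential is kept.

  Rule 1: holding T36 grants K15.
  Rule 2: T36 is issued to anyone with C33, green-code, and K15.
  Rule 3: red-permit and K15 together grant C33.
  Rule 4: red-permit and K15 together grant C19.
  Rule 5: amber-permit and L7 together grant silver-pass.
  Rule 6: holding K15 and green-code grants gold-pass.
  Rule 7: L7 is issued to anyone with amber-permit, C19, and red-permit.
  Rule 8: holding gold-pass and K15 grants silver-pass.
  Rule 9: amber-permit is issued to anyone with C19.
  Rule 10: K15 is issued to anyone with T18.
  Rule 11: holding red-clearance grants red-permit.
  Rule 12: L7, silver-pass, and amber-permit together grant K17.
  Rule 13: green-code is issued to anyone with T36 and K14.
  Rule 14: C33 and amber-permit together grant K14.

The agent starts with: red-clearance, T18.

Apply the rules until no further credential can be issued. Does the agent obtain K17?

Holding red-clearance grants red-permit (Rule 11).
Holding T18 grants K15 (Rule 10).
Holding red-permit and K15 grants C19 (Rule 4).
Holding C19 grants amber-permit (Rule 9).
Holding amber-permit, C19, and red-permit grants L7 (Rule 7).
Holding amber-permit and L7 grants silver-pass (Rule 5).
Holding L7, silver-pass, and amber-permit grants K17 (Rule 12).

Yes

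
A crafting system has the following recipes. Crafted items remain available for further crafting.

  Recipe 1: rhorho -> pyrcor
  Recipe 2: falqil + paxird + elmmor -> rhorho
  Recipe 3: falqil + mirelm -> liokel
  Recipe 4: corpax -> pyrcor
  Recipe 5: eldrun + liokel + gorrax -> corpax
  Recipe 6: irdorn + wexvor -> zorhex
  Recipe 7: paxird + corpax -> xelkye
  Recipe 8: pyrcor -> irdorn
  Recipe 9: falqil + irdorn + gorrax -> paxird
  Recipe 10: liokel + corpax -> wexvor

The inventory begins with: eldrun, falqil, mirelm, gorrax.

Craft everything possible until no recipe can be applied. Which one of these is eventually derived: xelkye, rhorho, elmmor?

falqil + mirelm -> liokel (Recipe 3).
Using Recipe 5, eldrun, liokel, and gorrax make corpax.
corpax -> pyrcor (Recipe 4).
pyrcor -> irdorn (Recipe 8).
falqil + irdorn + gorrax -> paxird (Recipe 9).
Using Recipe 7, paxird and corpax make xelkye.
rhorho would need falqil, paxird, and elmmor (Recipe 2), but elmmor is never obtained. No rule produces elmmor, and it is not given.

xelkye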